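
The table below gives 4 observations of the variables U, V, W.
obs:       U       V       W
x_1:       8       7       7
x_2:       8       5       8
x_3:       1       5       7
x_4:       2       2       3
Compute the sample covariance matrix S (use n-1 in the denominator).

Step 1 — column means:
  mean(U) = (8 + 8 + 1 + 2) / 4 = 19/4 = 4.75
  mean(V) = (7 + 5 + 5 + 2) / 4 = 19/4 = 4.75
  mean(W) = (7 + 8 + 7 + 3) / 4 = 25/4 = 6.25

Step 2 — sample covariance S[i,j] = (1/(n-1)) · Σ_k (x_{k,i} - mean_i) · (x_{k,j} - mean_j), with n-1 = 3.
  S[U,U] = ((3.25)·(3.25) + (3.25)·(3.25) + (-3.75)·(-3.75) + (-2.75)·(-2.75)) / 3 = 42.75/3 = 14.25
  S[U,V] = ((3.25)·(2.25) + (3.25)·(0.25) + (-3.75)·(0.25) + (-2.75)·(-2.75)) / 3 = 14.75/3 = 4.9167
  S[U,W] = ((3.25)·(0.75) + (3.25)·(1.75) + (-3.75)·(0.75) + (-2.75)·(-3.25)) / 3 = 14.25/3 = 4.75
  S[V,V] = ((2.25)·(2.25) + (0.25)·(0.25) + (0.25)·(0.25) + (-2.75)·(-2.75)) / 3 = 12.75/3 = 4.25
  S[V,W] = ((2.25)·(0.75) + (0.25)·(1.75) + (0.25)·(0.75) + (-2.75)·(-3.25)) / 3 = 11.25/3 = 3.75
  S[W,W] = ((0.75)·(0.75) + (1.75)·(1.75) + (0.75)·(0.75) + (-3.25)·(-3.25)) / 3 = 14.75/3 = 4.9167

S is symmetric (S[j,i] = S[i,j]). Assembling:

S = [[14.25, 4.9167, 4.75],
 [4.9167, 4.25, 3.75],
 [4.75, 3.75, 4.9167]]


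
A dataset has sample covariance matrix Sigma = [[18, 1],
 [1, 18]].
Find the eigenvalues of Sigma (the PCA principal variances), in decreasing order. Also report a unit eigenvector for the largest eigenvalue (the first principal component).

Step 1 — characteristic polynomial of 2×2 Sigma:
  det(Sigma - λI) = λ² - trace · λ + det = 0.
  trace = 18 + 18 = 36, det = 18·18 - (1)² = 323.
Step 2 — discriminant:
  Δ = trace² - 4·det = 1296 - 1292 = 4.
Step 3 — eigenvalues:
  λ = (trace ± √Δ)/2 = (36 ± 2)/2,
  λ_1 = 19,  λ_2 = 17.

Step 4 — unit eigenvector for λ_1: solve (Sigma - λ_1 I)v = 0. First row:
  (18 - 19)·v_x + (1)·v_y = 0, i.e. (-1)·v_x + (1)·v_y = 0,
  so v ∝ (b, λ_1 - a) = (1, 1) = u.
  ||u|| = √((1)² + (1)²) = √(2) ≈ 1.4142,
  v_1 = u/||u|| ≈ (0.7071, 0.7071) (||v_1|| = 1).

λ_1 = 19,  λ_2 = 17;  v_1 ≈ (0.7071, 0.7071)


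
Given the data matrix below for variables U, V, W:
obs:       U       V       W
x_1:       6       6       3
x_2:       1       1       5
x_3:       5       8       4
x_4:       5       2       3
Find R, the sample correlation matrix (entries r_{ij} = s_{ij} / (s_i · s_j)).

Step 1 — column means:
  mean(U) = (6 + 1 + 5 + 5) / 4 = 17/4 = 4.25
  mean(V) = (6 + 1 + 8 + 2) / 4 = 17/4 = 4.25
  mean(W) = (3 + 5 + 4 + 3) / 4 = 15/4 = 3.75

Step 2 — sample variances and covariances s[i,j] = (1/(n-1)) · Σ_k (x_{k,i} - mean_i) · (x_{k,j} - mean_j), with n-1 = 3:
  s[U,U] = ((1.75)·(1.75) + (-3.25)·(-3.25) + (0.75)·(0.75) + (0.75)·(0.75)) / 3 = 14.75/3 = 4.9167
  s[U,V] = ((1.75)·(1.75) + (-3.25)·(-3.25) + (0.75)·(3.75) + (0.75)·(-2.25)) / 3 = 14.75/3 = 4.9167
  s[U,W] = ((1.75)·(-0.75) + (-3.25)·(1.25) + (0.75)·(0.25) + (0.75)·(-0.75)) / 3 = -5.75/3 = -1.9167
  s[V,V] = ((1.75)·(1.75) + (-3.25)·(-3.25) + (3.75)·(3.75) + (-2.25)·(-2.25)) / 3 = 32.75/3 = 10.9167
  s[V,W] = ((1.75)·(-0.75) + (-3.25)·(1.25) + (3.75)·(0.25) + (-2.25)·(-0.75)) / 3 = -2.75/3 = -0.9167
  s[W,W] = ((-0.75)·(-0.75) + (1.25)·(1.25) + (0.25)·(0.25) + (-0.75)·(-0.75)) / 3 = 2.75/3 = 0.9167
  Sample standard deviations s_i = √(s[i,i]):
  s(U) = √(4.9167) = 2.2174
  s(V) = √(10.9167) = 3.304
  s(W) = √(0.9167) = 0.9574

Step 3 — r_{ij} = s_{ij} / (s_i · s_j):
  r[U,U] = 1 (diagonal).
  r[U,V] = 4.9167 / (2.2174 · 3.304) = 4.9167 / 7.3262 = 0.6711
  r[U,W] = -1.9167 / (2.2174 · 0.9574) = -1.9167 / 2.123 = -0.9028
  r[V,V] = 1 (diagonal).
  r[V,W] = -0.9167 / (3.304 · 0.9574) = -0.9167 / 3.1634 = -0.2898
  r[W,W] = 1 (diagonal).

R is symmetric with unit diagonal. Assembling:

R = [[1, 0.6711, -0.9028],
 [0.6711, 1, -0.2898],
 [-0.9028, -0.2898, 1]]


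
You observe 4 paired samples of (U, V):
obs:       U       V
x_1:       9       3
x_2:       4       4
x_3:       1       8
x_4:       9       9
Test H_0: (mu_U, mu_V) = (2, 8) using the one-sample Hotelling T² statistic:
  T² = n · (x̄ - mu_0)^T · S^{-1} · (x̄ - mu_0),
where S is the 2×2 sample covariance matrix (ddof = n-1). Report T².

Step 1 — sample mean vector:
  mean(U) = (9 + 4 + 1 + 9) / 4 = 23/4 = 5.75
  mean(V) = (3 + 4 + 8 + 9) / 4 = 24/4 = 6
  x̄ = (5.75, 6),  deviation x̄ - mu_0 = (5.75, 6) - (2, 8) = (3.75, -2).

Step 2 — sample covariance matrix, S[i,j] = (1/(n-1)) · Σ_k (x_{k,i} - mean_i) · (x_{k,j} - mean_j), divisor n-1 = 3:
  S[U,U] = ((3.25)·(3.25) + (-1.75)·(-1.75) + (-4.75)·(-4.75) + (3.25)·(3.25)) / 3 = 46.75/3 = 15.5833
  S[U,V] = ((3.25)·(-3) + (-1.75)·(-2) + (-4.75)·(2) + (3.25)·(3)) / 3 = -6/3 = -2
  S[V,V] = ((-3)·(-3) + (-2)·(-2) + (2)·(2) + (3)·(3)) / 3 = 26/3 = 8.6667
  S = [[15.5833, -2],
 [-2, 8.6667]].

Step 3 — invert S. det(S) = 15.5833·8.6667 - (-2)² = 131.0556.
  S^{-1} = (1/det) · [[d, -b], [-b, a]] = [[0.0661, 0.0153],
 [0.0153, 0.1189]].

Step 4 — quadratic form (x̄ - mu_0)^T · S^{-1} · (x̄ - mu_0):
  S^{-1} · (x̄ - mu_0) = (0.2175, -0.1806),
  (x̄ - mu_0)^T · [...] = (3.75)·(0.2175) + (-2)·(-0.1806) = 1.1767.

Step 5 — scale by n: T² = 4 · 1.1767 = 4.7067.

T² ≈ 4.7067


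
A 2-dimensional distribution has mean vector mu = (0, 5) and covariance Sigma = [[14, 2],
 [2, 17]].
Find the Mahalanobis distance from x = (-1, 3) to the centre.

Step 1 — centre the observation: (x - mu) = (-1, -2).

Step 2 — invert Sigma. det(Sigma) = 14·17 - (2)² = 234.
  Sigma^{-1} = (1/det) · [[d, -b], [-b, a]] = [[0.0726, -0.0085],
 [-0.0085, 0.0598]].

Step 3 — form the quadratic (x - mu)^T · Sigma^{-1} · (x - mu):
  Sigma^{-1} · (x - mu) = (-0.0556, -0.1111).
  (x - mu)^T · [Sigma^{-1} · (x - mu)] = (-1)·(-0.0556) + (-2)·(-0.1111) = 0.2778.

Step 4 — take square root: d = √(0.2778) ≈ 0.527.

d(x, mu) = √(0.2778) ≈ 0.527


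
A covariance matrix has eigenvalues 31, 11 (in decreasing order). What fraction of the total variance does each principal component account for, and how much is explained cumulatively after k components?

Step 1 — total variance = trace(Sigma) = Σ λ_i = 31 + 11 = 42.

Step 2 — fraction explained by component i = λ_i / Σ λ:
  PC1: 31/42 = 0.7381
  PC2: 11/42 = 0.2619

Step 3 — cumulative fraction after k components = (λ_1 + ... + λ_k) / Σ λ:
  k = 1: 31/42 = 0.7381
  k = 2: (31 + 11)/42 = 42/42 = 1

Summary (fraction, with percent):

explained: PC1 0.7381 (73.81%), PC2 0.2619 (26.19%);  cumulative: 0.7381, 1


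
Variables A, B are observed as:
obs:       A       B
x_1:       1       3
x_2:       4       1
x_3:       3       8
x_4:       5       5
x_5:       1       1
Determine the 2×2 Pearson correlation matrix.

Step 1 — column means:
  mean(A) = (1 + 4 + 3 + 5 + 1) / 5 = 14/5 = 2.8
  mean(B) = (3 + 1 + 8 + 5 + 1) / 5 = 18/5 = 3.6

Step 2 — sample variances and covariances s[i,j] = (1/(n-1)) · Σ_k (x_{k,i} - mean_i) · (x_{k,j} - mean_j), with n-1 = 4:
  s[A,A] = ((-1.8)·(-1.8) + (1.2)·(1.2) + (0.2)·(0.2) + (2.2)·(2.2) + (-1.8)·(-1.8)) / 4 = 12.8/4 = 3.2
  s[A,B] = ((-1.8)·(-0.6) + (1.2)·(-2.6) + (0.2)·(4.4) + (2.2)·(1.4) + (-1.8)·(-2.6)) / 4 = 6.6/4 = 1.65
  s[B,B] = ((-0.6)·(-0.6) + (-2.6)·(-2.6) + (4.4)·(4.4) + (1.4)·(1.4) + (-2.6)·(-2.6)) / 4 = 35.2/4 = 8.8
  Sample standard deviations s_i = √(s[i,i]):
  s(A) = √(3.2) = 1.7889
  s(B) = √(8.8) = 2.9665

Step 3 — r_{ij} = s_{ij} / (s_i · s_j):
  r[A,A] = 1 (diagonal).
  r[A,B] = 1.65 / (1.7889 · 2.9665) = 1.65 / 5.3066 = 0.3109
  r[B,B] = 1 (diagonal).

R is symmetric with unit diagonal. Assembling:

R = [[1, 0.3109],
 [0.3109, 1]]


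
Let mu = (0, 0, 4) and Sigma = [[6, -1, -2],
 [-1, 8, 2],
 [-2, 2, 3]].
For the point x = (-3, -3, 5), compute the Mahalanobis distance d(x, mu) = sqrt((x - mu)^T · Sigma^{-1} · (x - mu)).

Step 1 — centre the observation: (x - mu) = (-3, -3, 1).

Step 2 — invert Sigma (cofactor / det for 3×3, or solve directly):
  Sigma^{-1} = [[0.2151, -0.0108, 0.1505],
 [-0.0108, 0.1505, -0.1075],
 [0.1505, -0.1075, 0.5054]].

Step 3 — form the quadratic (x - mu)^T · Sigma^{-1} · (x - mu):
  Sigma^{-1} · (x - mu) = (-0.4624, -0.5269, 0.3763).
  (x - mu)^T · [Sigma^{-1} · (x - mu)] = (-3)·(-0.4624) + (-3)·(-0.5269) + (1)·(0.3763) = 3.3441.

Step 4 — take square root: d = √(3.3441) ≈ 1.8287.

d(x, mu) = √(3.3441) ≈ 1.8287


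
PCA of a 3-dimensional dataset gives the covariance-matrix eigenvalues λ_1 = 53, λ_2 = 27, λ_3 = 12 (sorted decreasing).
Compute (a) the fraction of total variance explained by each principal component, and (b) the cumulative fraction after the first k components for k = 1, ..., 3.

Step 1 — total variance = trace(Sigma) = Σ λ_i = 53 + 27 + 12 = 92.

Step 2 — fraction explained by component i = λ_i / Σ λ:
  PC1: 53/92 = 0.5761
  PC2: 27/92 = 0.2935
  PC3: 12/92 = 0.1304

Step 3 — cumulative fraction after k components = (λ_1 + ... + λ_k) / Σ λ:
  k = 1: 53/92 = 0.5761
  k = 2: (53 + 27)/92 = 80/92 = 0.8696
  k = 3: (53 + 27 + 12)/92 = 92/92 = 1

Summary (fraction, with percent):

explained: PC1 0.5761 (57.61%), PC2 0.2935 (29.35%), PC3 0.1304 (13.04%);  cumulative: 0.5761, 0.8696, 1


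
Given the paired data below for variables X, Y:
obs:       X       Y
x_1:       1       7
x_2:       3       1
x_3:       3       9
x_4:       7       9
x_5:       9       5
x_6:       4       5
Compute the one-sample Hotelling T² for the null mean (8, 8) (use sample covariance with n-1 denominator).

Step 1 — sample mean vector:
  mean(X) = (1 + 3 + 3 + 7 + 9 + 4) / 6 = 27/6 = 4.5
  mean(Y) = (7 + 1 + 9 + 9 + 5 + 5) / 6 = 36/6 = 6
  x̄ = (4.5, 6),  deviation x̄ - mu_0 = (4.5, 6) - (8, 8) = (-3.5, -2).

Step 2 — sample covariance matrix, S[i,j] = (1/(n-1)) · Σ_k (x_{k,i} - mean_i) · (x_{k,j} - mean_j), divisor n-1 = 5:
  S[X,X] = ((-3.5)·(-3.5) + (-1.5)·(-1.5) + (-1.5)·(-1.5) + (2.5)·(2.5) + (4.5)·(4.5) + (-0.5)·(-0.5)) / 5 = 43.5/5 = 8.7
  S[X,Y] = ((-3.5)·(1) + (-1.5)·(-5) + (-1.5)·(3) + (2.5)·(3) + (4.5)·(-1) + (-0.5)·(-1)) / 5 = 3/5 = 0.6
  S[Y,Y] = ((1)·(1) + (-5)·(-5) + (3)·(3) + (3)·(3) + (-1)·(-1) + (-1)·(-1)) / 5 = 46/5 = 9.2
  S = [[8.7, 0.6],
 [0.6, 9.2]].

Step 3 — invert S. det(S) = 8.7·9.2 - (0.6)² = 79.68.
  S^{-1} = (1/det) · [[d, -b], [-b, a]] = [[0.1155, -0.0075],
 [-0.0075, 0.1092]].

Step 4 — quadratic form (x̄ - mu_0)^T · S^{-1} · (x̄ - mu_0):
  S^{-1} · (x̄ - mu_0) = (-0.3891, -0.192),
  (x̄ - mu_0)^T · [...] = (-3.5)·(-0.3891) + (-2)·(-0.192) = 1.7457.

Step 5 — scale by n: T² = 6 · 1.7457 = 10.4744.

T² ≈ 10.4744


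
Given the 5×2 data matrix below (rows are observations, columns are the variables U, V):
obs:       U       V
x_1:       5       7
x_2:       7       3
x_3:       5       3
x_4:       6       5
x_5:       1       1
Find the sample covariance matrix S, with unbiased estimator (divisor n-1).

Step 1 — column means:
  mean(U) = (5 + 7 + 5 + 6 + 1) / 5 = 24/5 = 4.8
  mean(V) = (7 + 3 + 3 + 5 + 1) / 5 = 19/5 = 3.8

Step 2 — sample covariance S[i,j] = (1/(n-1)) · Σ_k (x_{k,i} - mean_i) · (x_{k,j} - mean_j), with n-1 = 4.
  S[U,U] = ((0.2)·(0.2) + (2.2)·(2.2) + (0.2)·(0.2) + (1.2)·(1.2) + (-3.8)·(-3.8)) / 4 = 20.8/4 = 5.2
  S[U,V] = ((0.2)·(3.2) + (2.2)·(-0.8) + (0.2)·(-0.8) + (1.2)·(1.2) + (-3.8)·(-2.8)) / 4 = 10.8/4 = 2.7
  S[V,V] = ((3.2)·(3.2) + (-0.8)·(-0.8) + (-0.8)·(-0.8) + (1.2)·(1.2) + (-2.8)·(-2.8)) / 4 = 20.8/4 = 5.2

S is symmetric (S[j,i] = S[i,j]). Assembling:

S = [[5.2, 2.7],
 [2.7, 5.2]]


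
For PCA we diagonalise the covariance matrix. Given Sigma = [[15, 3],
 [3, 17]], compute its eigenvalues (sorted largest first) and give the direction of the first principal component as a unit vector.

Step 1 — characteristic polynomial of 2×2 Sigma:
  det(Sigma - λI) = λ² - trace · λ + det = 0.
  trace = 15 + 17 = 32, det = 15·17 - (3)² = 246.
Step 2 — discriminant:
  Δ = trace² - 4·det = 1024 - 984 = 40.
Step 3 — eigenvalues:
  λ = (trace ± √Δ)/2 = (32 ± 6.3246)/2,
  λ_1 = 19.1623,  λ_2 = 12.8377.

Step 4 — unit eigenvector for λ_1: solve (Sigma - λ_1 I)v = 0. First row:
  (15 - 19.1623)·v_x + (3)·v_y = 0, i.e. (-4.1623)·v_x + (3)·v_y = 0,
  so v ∝ (b, λ_1 - a) = (3, 4.1623) = u.
  ||u|| = √((3)² + (4.1623)²) = √(26.3246) ≈ 5.1307,
  v_1 = u/||u|| ≈ (0.5847, 0.8112) (||v_1|| = 1).

λ_1 = 19.1623,  λ_2 = 12.8377;  v_1 ≈ (0.5847, 0.8112)


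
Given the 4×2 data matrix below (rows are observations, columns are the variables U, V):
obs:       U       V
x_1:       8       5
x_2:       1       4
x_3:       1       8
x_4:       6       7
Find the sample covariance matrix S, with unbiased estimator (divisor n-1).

Step 1 — column means:
  mean(U) = (8 + 1 + 1 + 6) / 4 = 16/4 = 4
  mean(V) = (5 + 4 + 8 + 7) / 4 = 24/4 = 6

Step 2 — sample covariance S[i,j] = (1/(n-1)) · Σ_k (x_{k,i} - mean_i) · (x_{k,j} - mean_j), with n-1 = 3.
  S[U,U] = ((4)·(4) + (-3)·(-3) + (-3)·(-3) + (2)·(2)) / 3 = 38/3 = 12.6667
  S[U,V] = ((4)·(-1) + (-3)·(-2) + (-3)·(2) + (2)·(1)) / 3 = -2/3 = -0.6667
  S[V,V] = ((-1)·(-1) + (-2)·(-2) + (2)·(2) + (1)·(1)) / 3 = 10/3 = 3.3333

S is symmetric (S[j,i] = S[i,j]). Assembling:

S = [[12.6667, -0.6667],
 [-0.6667, 3.3333]]


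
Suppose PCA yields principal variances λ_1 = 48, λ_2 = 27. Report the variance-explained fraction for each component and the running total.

Step 1 — total variance = trace(Sigma) = Σ λ_i = 48 + 27 = 75.

Step 2 — fraction explained by component i = λ_i / Σ λ:
  PC1: 48/75 = 0.64
  PC2: 27/75 = 0.36

Step 3 — cumulative fraction after k components = (λ_1 + ... + λ_k) / Σ λ:
  k = 1: 48/75 = 0.64
  k = 2: (48 + 27)/75 = 75/75 = 1

Summary (fraction, with percent):

explained: PC1 0.64 (64%), PC2 0.36 (36%);  cumulative: 0.64, 1


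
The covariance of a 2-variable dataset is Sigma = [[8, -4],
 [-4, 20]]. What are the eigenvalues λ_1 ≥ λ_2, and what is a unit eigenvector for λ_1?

Step 1 — characteristic polynomial of 2×2 Sigma:
  det(Sigma - λI) = λ² - trace · λ + det = 0.
  trace = 8 + 20 = 28, det = 8·20 - (-4)² = 144.
Step 2 — discriminant:
  Δ = trace² - 4·det = 784 - 576 = 208.
Step 3 — eigenvalues:
  λ = (trace ± √Δ)/2 = (28 ± 14.4222)/2,
  λ_1 = 21.2111,  λ_2 = 6.7889.

Step 4 — unit eigenvector for λ_1: solve (Sigma - λ_1 I)v = 0. First row:
  (8 - 21.2111)·v_x + (-4)·v_y = 0, i.e. (-13.2111)·v_x + (-4)·v_y = 0,
  so v ∝ (b, λ_1 - a) = (-4, 13.2111); multiply by -1 so the first entry is positive: u = (4, -13.2111).
  ||u|| = √((4)² + (-13.2111)²) = √(190.5332) ≈ 13.8034,
  v_1 = u/||u|| ≈ (0.2898, -0.9571) (||v_1|| = 1).

λ_1 = 21.2111,  λ_2 = 6.7889;  v_1 ≈ (0.2898, -0.9571)


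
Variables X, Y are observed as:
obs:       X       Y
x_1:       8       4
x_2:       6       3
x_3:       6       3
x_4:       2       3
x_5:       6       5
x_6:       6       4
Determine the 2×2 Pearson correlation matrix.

Step 1 — column means:
  mean(X) = (8 + 6 + 6 + 2 + 6 + 6) / 6 = 34/6 = 5.6667
  mean(Y) = (4 + 3 + 3 + 3 + 5 + 4) / 6 = 22/6 = 3.6667

Step 2 — sample variances and covariances s[i,j] = (1/(n-1)) · Σ_k (x_{k,i} - mean_i) · (x_{k,j} - mean_j), with n-1 = 5:
  s[X,X] = ((2.3333)·(2.3333) + (0.3333)·(0.3333) + (0.3333)·(0.3333) + (-3.6667)·(-3.6667) + (0.3333)·(0.3333) + (0.3333)·(0.3333)) / 5 = 19.3333/5 = 3.8667
  s[X,Y] = ((2.3333)·(0.3333) + (0.3333)·(-0.6667) + (0.3333)·(-0.6667) + (-3.6667)·(-0.6667) + (0.3333)·(1.3333) + (0.3333)·(0.3333)) / 5 = 3.3333/5 = 0.6667
  s[Y,Y] = ((0.3333)·(0.3333) + (-0.6667)·(-0.6667) + (-0.6667)·(-0.6667) + (-0.6667)·(-0.6667) + (1.3333)·(1.3333) + (0.3333)·(0.3333)) / 5 = 3.3333/5 = 0.6667
  Sample standard deviations s_i = √(s[i,i]):
  s(X) = √(3.8667) = 1.9664
  s(Y) = √(0.6667) = 0.8165

Step 3 — r_{ij} = s_{ij} / (s_i · s_j):
  r[X,X] = 1 (diagonal).
  r[X,Y] = 0.6667 / (1.9664 · 0.8165) = 0.6667 / 1.6055 = 0.4152
  r[Y,Y] = 1 (diagonal).

R is symmetric with unit diagonal. Assembling:

R = [[1, 0.4152],
 [0.4152, 1]]


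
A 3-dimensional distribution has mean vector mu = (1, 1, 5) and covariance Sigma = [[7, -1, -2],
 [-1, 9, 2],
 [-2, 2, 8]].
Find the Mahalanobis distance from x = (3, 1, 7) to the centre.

Step 1 — centre the observation: (x - mu) = (2, 0, 2).

Step 2 — invert Sigma (cofactor / det for 3×3, or solve directly):
  Sigma^{-1} = [[0.1545, 0.0091, 0.0364],
 [0.0091, 0.1182, -0.0273],
 [0.0364, -0.0273, 0.1409]].

Step 3 — form the quadratic (x - mu)^T · Sigma^{-1} · (x - mu):
  Sigma^{-1} · (x - mu) = (0.3818, -0.0364, 0.3545).
  (x - mu)^T · [Sigma^{-1} · (x - mu)] = (2)·(0.3818) + (0)·(-0.0364) + (2)·(0.3545) = 1.4727.

Step 4 — take square root: d = √(1.4727) ≈ 1.2136.

d(x, mu) = √(1.4727) ≈ 1.2136


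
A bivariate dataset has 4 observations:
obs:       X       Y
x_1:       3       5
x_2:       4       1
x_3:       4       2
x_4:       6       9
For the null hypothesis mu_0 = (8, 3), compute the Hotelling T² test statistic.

Step 1 — sample mean vector:
  mean(X) = (3 + 4 + 4 + 6) / 4 = 17/4 = 4.25
  mean(Y) = (5 + 1 + 2 + 9) / 4 = 17/4 = 4.25
  x̄ = (4.25, 4.25),  deviation x̄ - mu_0 = (4.25, 4.25) - (8, 3) = (-3.75, 1.25).

Step 2 — sample covariance matrix, S[i,j] = (1/(n-1)) · Σ_k (x_{k,i} - mean_i) · (x_{k,j} - mean_j), divisor n-1 = 3:
  S[X,X] = ((-1.25)·(-1.25) + (-0.25)·(-0.25) + (-0.25)·(-0.25) + (1.75)·(1.75)) / 3 = 4.75/3 = 1.5833
  S[X,Y] = ((-1.25)·(0.75) + (-0.25)·(-3.25) + (-0.25)·(-2.25) + (1.75)·(4.75)) / 3 = 8.75/3 = 2.9167
  S[Y,Y] = ((0.75)·(0.75) + (-3.25)·(-3.25) + (-2.25)·(-2.25) + (4.75)·(4.75)) / 3 = 38.75/3 = 12.9167
  S = [[1.5833, 2.9167],
 [2.9167, 12.9167]].

Step 3 — invert S. det(S) = 1.5833·12.9167 - (2.9167)² = 11.9444.
  S^{-1} = (1/det) · [[d, -b], [-b, a]] = [[1.0814, -0.2442],
 [-0.2442, 0.1326]].

Step 4 — quadratic form (x̄ - mu_0)^T · S^{-1} · (x̄ - mu_0):
  S^{-1} · (x̄ - mu_0) = (-4.3605, 1.0814),
  (x̄ - mu_0)^T · [...] = (-3.75)·(-4.3605) + (1.25)·(1.0814) = 17.7035.

Step 5 — scale by n: T² = 4 · 17.7035 = 70.814.

T² ≈ 70.814


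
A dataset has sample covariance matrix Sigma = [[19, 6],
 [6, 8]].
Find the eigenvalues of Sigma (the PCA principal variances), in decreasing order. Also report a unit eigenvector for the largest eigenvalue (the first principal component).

Step 1 — characteristic polynomial of 2×2 Sigma:
  det(Sigma - λI) = λ² - trace · λ + det = 0.
  trace = 19 + 8 = 27, det = 19·8 - (6)² = 116.
Step 2 — discriminant:
  Δ = trace² - 4·det = 729 - 464 = 265.
Step 3 — eigenvalues:
  λ = (trace ± √Δ)/2 = (27 ± 16.2788)/2,
  λ_1 = 21.6394,  λ_2 = 5.3606.

Step 4 — unit eigenvector for λ_1: solve (Sigma - λ_1 I)v = 0. First row:
  (19 - 21.6394)·v_x + (6)·v_y = 0, i.e. (-2.6394)·v_x + (6)·v_y = 0,
  so v ∝ (b, λ_1 - a) = (6, 2.6394) = u.
  ||u|| = √((6)² + (2.6394)²) = √(42.9665) ≈ 6.5549,
  v_1 = u/||u|| ≈ (0.9153, 0.4027) (||v_1|| = 1).

λ_1 = 21.6394,  λ_2 = 5.3606;  v_1 ≈ (0.9153, 0.4027)


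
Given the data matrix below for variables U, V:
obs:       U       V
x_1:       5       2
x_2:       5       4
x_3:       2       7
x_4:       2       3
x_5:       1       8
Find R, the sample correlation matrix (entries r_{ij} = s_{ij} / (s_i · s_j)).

Step 1 — column means:
  mean(U) = (5 + 5 + 2 + 2 + 1) / 5 = 15/5 = 3
  mean(V) = (2 + 4 + 7 + 3 + 8) / 5 = 24/5 = 4.8

Step 2 — sample variances and covariances s[i,j] = (1/(n-1)) · Σ_k (x_{k,i} - mean_i) · (x_{k,j} - mean_j), with n-1 = 4:
  s[U,U] = ((2)·(2) + (2)·(2) + (-1)·(-1) + (-1)·(-1) + (-2)·(-2)) / 4 = 14/4 = 3.5
  s[U,V] = ((2)·(-2.8) + (2)·(-0.8) + (-1)·(2.2) + (-1)·(-1.8) + (-2)·(3.2)) / 4 = -14/4 = -3.5
  s[V,V] = ((-2.8)·(-2.8) + (-0.8)·(-0.8) + (2.2)·(2.2) + (-1.8)·(-1.8) + (3.2)·(3.2)) / 4 = 26.8/4 = 6.7
  Sample standard deviations s_i = √(s[i,i]):
  s(U) = √(3.5) = 1.8708
  s(V) = √(6.7) = 2.5884

Step 3 — r_{ij} = s_{ij} / (s_i · s_j):
  r[U,U] = 1 (diagonal).
  r[U,V] = -3.5 / (1.8708 · 2.5884) = -3.5 / 4.8425 = -0.7228
  r[V,V] = 1 (diagonal).

R is symmetric with unit diagonal. Assembling:

R = [[1, -0.7228],
 [-0.7228, 1]]


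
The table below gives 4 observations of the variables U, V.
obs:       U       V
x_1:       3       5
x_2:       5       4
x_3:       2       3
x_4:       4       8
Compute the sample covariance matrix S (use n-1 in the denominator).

Step 1 — column means:
  mean(U) = (3 + 5 + 2 + 4) / 4 = 14/4 = 3.5
  mean(V) = (5 + 4 + 3 + 8) / 4 = 20/4 = 5

Step 2 — sample covariance S[i,j] = (1/(n-1)) · Σ_k (x_{k,i} - mean_i) · (x_{k,j} - mean_j), with n-1 = 3.
  S[U,U] = ((-0.5)·(-0.5) + (1.5)·(1.5) + (-1.5)·(-1.5) + (0.5)·(0.5)) / 3 = 5/3 = 1.6667
  S[U,V] = ((-0.5)·(0) + (1.5)·(-1) + (-1.5)·(-2) + (0.5)·(3)) / 3 = 3/3 = 1
  S[V,V] = ((0)·(0) + (-1)·(-1) + (-2)·(-2) + (3)·(3)) / 3 = 14/3 = 4.6667

S is symmetric (S[j,i] = S[i,j]). Assembling:

S = [[1.6667, 1],
 [1, 4.6667]]


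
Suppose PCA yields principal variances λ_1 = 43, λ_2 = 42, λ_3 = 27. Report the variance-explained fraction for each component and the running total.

Step 1 — total variance = trace(Sigma) = Σ λ_i = 43 + 42 + 27 = 112.

Step 2 — fraction explained by component i = λ_i / Σ λ:
  PC1: 43/112 = 0.3839
  PC2: 42/112 = 0.375
  PC3: 27/112 = 0.2411

Step 3 — cumulative fraction after k components = (λ_1 + ... + λ_k) / Σ λ:
  k = 1: 43/112 = 0.3839
  k = 2: (43 + 42)/112 = 85/112 = 0.7589
  k = 3: (43 + 42 + 27)/112 = 112/112 = 1

Summary (fraction, with percent):

explained: PC1 0.3839 (38.39%), PC2 0.375 (37.5%), PC3 0.2411 (24.11%);  cumulative: 0.3839, 0.7589, 1


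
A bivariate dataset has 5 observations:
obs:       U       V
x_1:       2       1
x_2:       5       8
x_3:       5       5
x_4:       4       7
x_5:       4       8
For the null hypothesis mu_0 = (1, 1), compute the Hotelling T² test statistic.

Step 1 — sample mean vector:
  mean(U) = (2 + 5 + 5 + 4 + 4) / 5 = 20/5 = 4
  mean(V) = (1 + 8 + 5 + 7 + 8) / 5 = 29/5 = 5.8
  x̄ = (4, 5.8),  deviation x̄ - mu_0 = (4, 5.8) - (1, 1) = (3, 4.8).

Step 2 — sample covariance matrix, S[i,j] = (1/(n-1)) · Σ_k (x_{k,i} - mean_i) · (x_{k,j} - mean_j), divisor n-1 = 4:
  S[U,U] = ((-2)·(-2) + (1)·(1) + (1)·(1) + (0)·(0) + (0)·(0)) / 4 = 6/4 = 1.5
  S[U,V] = ((-2)·(-4.8) + (1)·(2.2) + (1)·(-0.8) + (0)·(1.2) + (0)·(2.2)) / 4 = 11/4 = 2.75
  S[V,V] = ((-4.8)·(-4.8) + (2.2)·(2.2) + (-0.8)·(-0.8) + (1.2)·(1.2) + (2.2)·(2.2)) / 4 = 34.8/4 = 8.7
  S = [[1.5, 2.75],
 [2.75, 8.7]].

Step 3 — invert S. det(S) = 1.5·8.7 - (2.75)² = 5.4875.
  S^{-1} = (1/det) · [[d, -b], [-b, a]] = [[1.5854, -0.5011],
 [-0.5011, 0.2733]].

Step 4 — quadratic form (x̄ - mu_0)^T · S^{-1} · (x̄ - mu_0):
  S^{-1} · (x̄ - mu_0) = (2.3508, -0.1913),
  (x̄ - mu_0)^T · [...] = (3)·(2.3508) + (4.8)·(-0.1913) = 6.1339.

Step 5 — scale by n: T² = 5 · 6.1339 = 30.6697.

T² ≈ 30.6697


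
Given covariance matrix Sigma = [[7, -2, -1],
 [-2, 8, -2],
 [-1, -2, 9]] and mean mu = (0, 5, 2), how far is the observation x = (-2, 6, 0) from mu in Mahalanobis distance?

Step 1 — centre the observation: (x - mu) = (-2, 1, -2).

Step 2 — invert Sigma (cofactor / det for 3×3, or solve directly):
  Sigma^{-1} = [[0.1604, 0.0472, 0.0283],
 [0.0472, 0.1462, 0.0377],
 [0.0283, 0.0377, 0.1226]].

Step 3 — form the quadratic (x - mu)^T · Sigma^{-1} · (x - mu):
  Sigma^{-1} · (x - mu) = (-0.3302, -0.0236, -0.2642).
  (x - mu)^T · [Sigma^{-1} · (x - mu)] = (-2)·(-0.3302) + (1)·(-0.0236) + (-2)·(-0.2642) = 1.1651.

Step 4 — take square root: d = √(1.1651) ≈ 1.0794.

d(x, mu) = √(1.1651) ≈ 1.0794


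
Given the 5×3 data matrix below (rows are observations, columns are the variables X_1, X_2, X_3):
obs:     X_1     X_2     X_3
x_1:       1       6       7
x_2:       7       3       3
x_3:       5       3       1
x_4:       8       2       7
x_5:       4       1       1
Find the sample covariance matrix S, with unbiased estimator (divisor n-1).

Step 1 — column means:
  mean(X_1) = (1 + 7 + 5 + 8 + 4) / 5 = 25/5 = 5
  mean(X_2) = (6 + 3 + 3 + 2 + 1) / 5 = 15/5 = 3
  mean(X_3) = (7 + 3 + 1 + 7 + 1) / 5 = 19/5 = 3.8

Step 2 — sample covariance S[i,j] = (1/(n-1)) · Σ_k (x_{k,i} - mean_i) · (x_{k,j} - mean_j), with n-1 = 4.
  S[X_1,X_1] = ((-4)·(-4) + (2)·(2) + (0)·(0) + (3)·(3) + (-1)·(-1)) / 4 = 30/4 = 7.5
  S[X_1,X_2] = ((-4)·(3) + (2)·(0) + (0)·(0) + (3)·(-1) + (-1)·(-2)) / 4 = -13/4 = -3.25
  S[X_1,X_3] = ((-4)·(3.2) + (2)·(-0.8) + (0)·(-2.8) + (3)·(3.2) + (-1)·(-2.8)) / 4 = -2/4 = -0.5
  S[X_2,X_2] = ((3)·(3) + (0)·(0) + (0)·(0) + (-1)·(-1) + (-2)·(-2)) / 4 = 14/4 = 3.5
  S[X_2,X_3] = ((3)·(3.2) + (0)·(-0.8) + (0)·(-2.8) + (-1)·(3.2) + (-2)·(-2.8)) / 4 = 12/4 = 3
  S[X_3,X_3] = ((3.2)·(3.2) + (-0.8)·(-0.8) + (-2.8)·(-2.8) + (3.2)·(3.2) + (-2.8)·(-2.8)) / 4 = 36.8/4 = 9.2

S is symmetric (S[j,i] = S[i,j]). Assembling:

S = [[7.5, -3.25, -0.5],
 [-3.25, 3.5, 3],
 [-0.5, 3, 9.2]]


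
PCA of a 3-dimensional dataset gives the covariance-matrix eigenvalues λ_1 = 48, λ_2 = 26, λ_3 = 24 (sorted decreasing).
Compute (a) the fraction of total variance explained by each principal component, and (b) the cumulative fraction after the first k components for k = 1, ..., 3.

Step 1 — total variance = trace(Sigma) = Σ λ_i = 48 + 26 + 24 = 98.

Step 2 — fraction explained by component i = λ_i / Σ λ:
  PC1: 48/98 = 0.4898
  PC2: 26/98 = 0.2653
  PC3: 24/98 = 0.2449

Step 3 — cumulative fraction after k components = (λ_1 + ... + λ_k) / Σ λ:
  k = 1: 48/98 = 0.4898
  k = 2: (48 + 26)/98 = 74/98 = 0.7551
  k = 3: (48 + 26 + 24)/98 = 98/98 = 1

Summary (fraction, with percent):

explained: PC1 0.4898 (48.98%), PC2 0.2653 (26.53%), PC3 0.2449 (24.49%);  cumulative: 0.4898, 0.7551, 1


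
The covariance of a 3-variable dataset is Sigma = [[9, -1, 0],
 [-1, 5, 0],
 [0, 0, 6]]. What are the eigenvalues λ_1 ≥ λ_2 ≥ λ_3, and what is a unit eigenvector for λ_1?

Step 1 — characteristic polynomial p(λ) = det(λI - Sigma) = λ³ - tr·λ² + c_1·λ - det, where tr = trace, c_1 = sum of the principal 2×2 minors, det = det(Sigma):
  tr = 9 + 5 + 6 = 20,
  c_1 = (9·5 - (-1)²) + (9·6 - (0)²) + (5·6 - (0)²) = 44 + 54 + 30 = 128,
  det = 9·(5·6 - (0)²) - (-1)·((-1)·6 - (0)·(0)) + (0)·((-1)·(0) - 5·(0)) = 9·(30) - (-1)·(-6) + (0)·(0) = 264.
  So p(λ) = λ³ - 20λ² + 128λ - 264.
Step 2 — look for an integer root (rational root theorem: any rational root is an integer divisor of 264). Testing λ = 6:
  p(6) = 216 - 720 + 768 - 264 = 0  ✓
  Dividing out (λ - 6): p(λ) = (λ - 6)(λ² - 14λ + 44).
Step 3 — remaining eigenvalues from the quadratic λ² - 14λ + 44 = 0:
  Δ = 14² - 4·44 = 196 - 176 = 20,  λ = (14 ± √20)/2 = (14 ± 4.4721)/2 ≈ 9.2361 or 4.7639.
  Sorted: λ_1 = 9.2361,  λ_2 = 6,  λ_3 = 4.7639  (check: sum = 20 = tr ✓).

Step 4 — unit eigenvector for λ_1 ≈ 9.2361: v spans the null space of (Sigma - λ_1 I), whose rows are
  r_1 = (-0.2361, -1, 0),  r_2 = (-1, -4.2361, 0),  r_3 = (0, 0, -3.2361).
  v is orthogonal to every row, so take v ∝ r_1 × r_3 = ((-1)·(-3.2361) - (0)·(0), (0)·(0) - (-0.2361)·(-3.2361), (-0.2361)·(0) - (-1)·(0)) ≈ (3.2361, -0.7639, 0).
  Let u = (3.2361, -0.7639, 0).
  ||u|| = √((3.2361)² + (-0.7639)² + (0)²) = √(11.0557) ≈ 3.325,  v_1 = u/||u|| ≈ (0.9732, -0.2298, 0) (||v_1|| = 1).

λ_1 = 9.2361,  λ_2 = 6,  λ_3 = 4.7639;  v_1 ≈ (0.9732, -0.2298, 0)


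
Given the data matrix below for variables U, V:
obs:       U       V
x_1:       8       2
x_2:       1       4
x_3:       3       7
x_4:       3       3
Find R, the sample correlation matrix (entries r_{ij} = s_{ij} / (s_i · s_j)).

Step 1 — column means:
  mean(U) = (8 + 1 + 3 + 3) / 4 = 15/4 = 3.75
  mean(V) = (2 + 4 + 7 + 3) / 4 = 16/4 = 4

Step 2 — sample variances and covariances s[i,j] = (1/(n-1)) · Σ_k (x_{k,i} - mean_i) · (x_{k,j} - mean_j), with n-1 = 3:
  s[U,U] = ((4.25)·(4.25) + (-2.75)·(-2.75) + (-0.75)·(-0.75) + (-0.75)·(-0.75)) / 3 = 26.75/3 = 8.9167
  s[U,V] = ((4.25)·(-2) + (-2.75)·(0) + (-0.75)·(3) + (-0.75)·(-1)) / 3 = -10/3 = -3.3333
  s[V,V] = ((-2)·(-2) + (0)·(0) + (3)·(3) + (-1)·(-1)) / 3 = 14/3 = 4.6667
  Sample standard deviations s_i = √(s[i,i]):
  s(U) = √(8.9167) = 2.9861
  s(V) = √(4.6667) = 2.1602

Step 3 — r_{ij} = s_{ij} / (s_i · s_j):
  r[U,U] = 1 (diagonal).
  r[U,V] = -3.3333 / (2.9861 · 2.1602) = -3.3333 / 6.4507 = -0.5167
  r[V,V] = 1 (diagonal).

R is symmetric with unit diagonal. Assembling:

R = [[1, -0.5167],
 [-0.5167, 1]]


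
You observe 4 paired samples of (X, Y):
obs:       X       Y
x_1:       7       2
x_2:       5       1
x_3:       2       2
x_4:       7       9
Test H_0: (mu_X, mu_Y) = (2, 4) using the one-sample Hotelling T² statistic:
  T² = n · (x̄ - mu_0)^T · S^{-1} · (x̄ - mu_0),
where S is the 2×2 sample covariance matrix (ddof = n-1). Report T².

Step 1 — sample mean vector:
  mean(X) = (7 + 5 + 2 + 7) / 4 = 21/4 = 5.25
  mean(Y) = (2 + 1 + 2 + 9) / 4 = 14/4 = 3.5
  x̄ = (5.25, 3.5),  deviation x̄ - mu_0 = (5.25, 3.5) - (2, 4) = (3.25, -0.5).

Step 2 — sample covariance matrix, S[i,j] = (1/(n-1)) · Σ_k (x_{k,i} - mean_i) · (x_{k,j} - mean_j), divisor n-1 = 3:
  S[X,X] = ((1.75)·(1.75) + (-0.25)·(-0.25) + (-3.25)·(-3.25) + (1.75)·(1.75)) / 3 = 16.75/3 = 5.5833
  S[X,Y] = ((1.75)·(-1.5) + (-0.25)·(-2.5) + (-3.25)·(-1.5) + (1.75)·(5.5)) / 3 = 12.5/3 = 4.1667
  S[Y,Y] = ((-1.5)·(-1.5) + (-2.5)·(-2.5) + (-1.5)·(-1.5) + (5.5)·(5.5)) / 3 = 41/3 = 13.6667
  S = [[5.5833, 4.1667],
 [4.1667, 13.6667]].

Step 3 — invert S. det(S) = 5.5833·13.6667 - (4.1667)² = 58.9444.
  S^{-1} = (1/det) · [[d, -b], [-b, a]] = [[0.2319, -0.0707],
 [-0.0707, 0.0947]].

Step 4 — quadratic form (x̄ - mu_0)^T · S^{-1} · (x̄ - mu_0):
  S^{-1} · (x̄ - mu_0) = (0.7889, -0.2771),
  (x̄ - mu_0)^T · [...] = (3.25)·(0.7889) + (-0.5)·(-0.2771) = 2.7024.

Step 5 — scale by n: T² = 4 · 2.7024 = 10.8096.

T² ≈ 10.8096


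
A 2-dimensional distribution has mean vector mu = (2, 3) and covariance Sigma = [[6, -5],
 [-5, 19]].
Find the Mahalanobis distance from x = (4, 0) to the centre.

Step 1 — centre the observation: (x - mu) = (2, -3).

Step 2 — invert Sigma. det(Sigma) = 6·19 - (-5)² = 89.
  Sigma^{-1} = (1/det) · [[d, -b], [-b, a]] = [[0.2135, 0.0562],
 [0.0562, 0.0674]].

Step 3 — form the quadratic (x - mu)^T · Sigma^{-1} · (x - mu):
  Sigma^{-1} · (x - mu) = (0.2584, -0.0899).
  (x - mu)^T · [Sigma^{-1} · (x - mu)] = (2)·(0.2584) + (-3)·(-0.0899) = 0.7865.

Step 4 — take square root: d = √(0.7865) ≈ 0.8869.

d(x, mu) = √(0.7865) ≈ 0.8869


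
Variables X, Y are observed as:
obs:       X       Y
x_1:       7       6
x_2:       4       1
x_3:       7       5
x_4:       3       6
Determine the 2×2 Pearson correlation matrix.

Step 1 — column means:
  mean(X) = (7 + 4 + 7 + 3) / 4 = 21/4 = 5.25
  mean(Y) = (6 + 1 + 5 + 6) / 4 = 18/4 = 4.5

Step 2 — sample variances and covariances s[i,j] = (1/(n-1)) · Σ_k (x_{k,i} - mean_i) · (x_{k,j} - mean_j), with n-1 = 3:
  s[X,X] = ((1.75)·(1.75) + (-1.25)·(-1.25) + (1.75)·(1.75) + (-2.25)·(-2.25)) / 3 = 12.75/3 = 4.25
  s[X,Y] = ((1.75)·(1.5) + (-1.25)·(-3.5) + (1.75)·(0.5) + (-2.25)·(1.5)) / 3 = 4.5/3 = 1.5
  s[Y,Y] = ((1.5)·(1.5) + (-3.5)·(-3.5) + (0.5)·(0.5) + (1.5)·(1.5)) / 3 = 17/3 = 5.6667
  Sample standard deviations s_i = √(s[i,i]):
  s(X) = √(4.25) = 2.0616
  s(Y) = √(5.6667) = 2.3805

Step 3 — r_{ij} = s_{ij} / (s_i · s_j):
  r[X,X] = 1 (diagonal).
  r[X,Y] = 1.5 / (2.0616 · 2.3805) = 1.5 / 4.9075 = 0.3057
  r[Y,Y] = 1 (diagonal).

R is symmetric with unit diagonal. Assembling:

R = [[1, 0.3057],
 [0.3057, 1]]


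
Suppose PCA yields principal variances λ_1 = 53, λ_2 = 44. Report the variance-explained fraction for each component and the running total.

Step 1 — total variance = trace(Sigma) = Σ λ_i = 53 + 44 = 97.

Step 2 — fraction explained by component i = λ_i / Σ λ:
  PC1: 53/97 = 0.5464
  PC2: 44/97 = 0.4536

Step 3 — cumulative fraction after k components = (λ_1 + ... + λ_k) / Σ λ:
  k = 1: 53/97 = 0.5464
  k = 2: (53 + 44)/97 = 97/97 = 1

Summary (fraction, with percent):

explained: PC1 0.5464 (54.64%), PC2 0.4536 (45.36%);  cumulative: 0.5464, 1


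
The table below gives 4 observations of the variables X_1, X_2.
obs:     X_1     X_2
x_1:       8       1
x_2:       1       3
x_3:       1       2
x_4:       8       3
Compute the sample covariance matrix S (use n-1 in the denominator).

Step 1 — column means:
  mean(X_1) = (8 + 1 + 1 + 8) / 4 = 18/4 = 4.5
  mean(X_2) = (1 + 3 + 2 + 3) / 4 = 9/4 = 2.25

Step 2 — sample covariance S[i,j] = (1/(n-1)) · Σ_k (x_{k,i} - mean_i) · (x_{k,j} - mean_j), with n-1 = 3.
  S[X_1,X_1] = ((3.5)·(3.5) + (-3.5)·(-3.5) + (-3.5)·(-3.5) + (3.5)·(3.5)) / 3 = 49/3 = 16.3333
  S[X_1,X_2] = ((3.5)·(-1.25) + (-3.5)·(0.75) + (-3.5)·(-0.25) + (3.5)·(0.75)) / 3 = -3.5/3 = -1.1667
  S[X_2,X_2] = ((-1.25)·(-1.25) + (0.75)·(0.75) + (-0.25)·(-0.25) + (0.75)·(0.75)) / 3 = 2.75/3 = 0.9167

S is symmetric (S[j,i] = S[i,j]). Assembling:

S = [[16.3333, -1.1667],
 [-1.1667, 0.9167]]


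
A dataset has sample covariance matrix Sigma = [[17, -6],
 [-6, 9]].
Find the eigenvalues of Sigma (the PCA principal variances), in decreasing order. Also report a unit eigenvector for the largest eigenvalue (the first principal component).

Step 1 — characteristic polynomial of 2×2 Sigma:
  det(Sigma - λI) = λ² - trace · λ + det = 0.
  trace = 17 + 9 = 26, det = 17·9 - (-6)² = 117.
Step 2 — discriminant:
  Δ = trace² - 4·det = 676 - 468 = 208.
Step 3 — eigenvalues:
  λ = (trace ± √Δ)/2 = (26 ± 14.4222)/2,
  λ_1 = 20.2111,  λ_2 = 5.7889.

Step 4 — unit eigenvector for λ_1: solve (Sigma - λ_1 I)v = 0. First row:
  (17 - 20.2111)·v_x + (-6)·v_y = 0, i.e. (-3.2111)·v_x + (-6)·v_y = 0,
  so v ∝ (b, λ_1 - a) = (-6, 3.2111); multiply by -1 so the first entry is positive: u = (6, -3.2111).
  ||u|| = √((6)² + (-3.2111)²) = √(46.3112) ≈ 6.8052,
  v_1 = u/||u|| ≈ (0.8817, -0.4719) (||v_1|| = 1).

λ_1 = 20.2111,  λ_2 = 5.7889;  v_1 ≈ (0.8817, -0.4719)


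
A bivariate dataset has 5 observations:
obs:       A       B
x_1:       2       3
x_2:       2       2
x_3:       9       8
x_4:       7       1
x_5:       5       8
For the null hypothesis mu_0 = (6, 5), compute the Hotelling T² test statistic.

Step 1 — sample mean vector:
  mean(A) = (2 + 2 + 9 + 7 + 5) / 5 = 25/5 = 5
  mean(B) = (3 + 2 + 8 + 1 + 8) / 5 = 22/5 = 4.4
  x̄ = (5, 4.4),  deviation x̄ - mu_0 = (5, 4.4) - (6, 5) = (-1, -0.6).

Step 2 — sample covariance matrix, S[i,j] = (1/(n-1)) · Σ_k (x_{k,i} - mean_i) · (x_{k,j} - mean_j), divisor n-1 = 4:
  S[A,A] = ((-3)·(-3) + (-3)·(-3) + (4)·(4) + (2)·(2) + (0)·(0)) / 4 = 38/4 = 9.5
  S[A,B] = ((-3)·(-1.4) + (-3)·(-2.4) + (4)·(3.6) + (2)·(-3.4) + (0)·(3.6)) / 4 = 19/4 = 4.75
  S[B,B] = ((-1.4)·(-1.4) + (-2.4)·(-2.4) + (3.6)·(3.6) + (-3.4)·(-3.4) + (3.6)·(3.6)) / 4 = 45.2/4 = 11.3
  S = [[9.5, 4.75],
 [4.75, 11.3]].

Step 3 — invert S. det(S) = 9.5·11.3 - (4.75)² = 84.7875.
  S^{-1} = (1/det) · [[d, -b], [-b, a]] = [[0.1333, -0.056],
 [-0.056, 0.112]].

Step 4 — quadratic form (x̄ - mu_0)^T · S^{-1} · (x̄ - mu_0):
  S^{-1} · (x̄ - mu_0) = (-0.0997, -0.0112),
  (x̄ - mu_0)^T · [...] = (-1)·(-0.0997) + (-0.6)·(-0.0112) = 0.1064.

Step 5 — scale by n: T² = 5 · 0.1064 = 0.5319.

T² ≈ 0.5319


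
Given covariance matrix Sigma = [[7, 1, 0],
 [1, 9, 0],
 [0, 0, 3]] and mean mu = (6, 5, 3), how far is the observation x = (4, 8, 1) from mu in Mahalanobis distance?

Step 1 — centre the observation: (x - mu) = (-2, 3, -2).

Step 2 — invert Sigma (cofactor / det for 3×3, or solve directly):
  Sigma^{-1} = [[0.1452, -0.0161, 0],
 [-0.0161, 0.1129, 0],
 [0, 0, 0.3333]].

Step 3 — form the quadratic (x - mu)^T · Sigma^{-1} · (x - mu):
  Sigma^{-1} · (x - mu) = (-0.3387, 0.371, -0.6667).
  (x - mu)^T · [Sigma^{-1} · (x - mu)] = (-2)·(-0.3387) + (3)·(0.371) + (-2)·(-0.6667) = 3.1237.

Step 4 — take square root: d = √(3.1237) ≈ 1.7674.

d(x, mu) = √(3.1237) ≈ 1.7674


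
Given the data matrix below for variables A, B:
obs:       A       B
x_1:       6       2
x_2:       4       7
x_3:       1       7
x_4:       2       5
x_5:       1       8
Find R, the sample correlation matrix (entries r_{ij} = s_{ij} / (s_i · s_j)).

Step 1 — column means:
  mean(A) = (6 + 4 + 1 + 2 + 1) / 5 = 14/5 = 2.8
  mean(B) = (2 + 7 + 7 + 5 + 8) / 5 = 29/5 = 5.8

Step 2 — sample variances and covariances s[i,j] = (1/(n-1)) · Σ_k (x_{k,i} - mean_i) · (x_{k,j} - mean_j), with n-1 = 4:
  s[A,A] = ((3.2)·(3.2) + (1.2)·(1.2) + (-1.8)·(-1.8) + (-0.8)·(-0.8) + (-1.8)·(-1.8)) / 4 = 18.8/4 = 4.7
  s[A,B] = ((3.2)·(-3.8) + (1.2)·(1.2) + (-1.8)·(1.2) + (-0.8)·(-0.8) + (-1.8)·(2.2)) / 4 = -16.2/4 = -4.05
  s[B,B] = ((-3.8)·(-3.8) + (1.2)·(1.2) + (1.2)·(1.2) + (-0.8)·(-0.8) + (2.2)·(2.2)) / 4 = 22.8/4 = 5.7
  Sample standard deviations s_i = √(s[i,i]):
  s(A) = √(4.7) = 2.1679
  s(B) = √(5.7) = 2.3875

Step 3 — r_{ij} = s_{ij} / (s_i · s_j):
  r[A,A] = 1 (diagonal).
  r[A,B] = -4.05 / (2.1679 · 2.3875) = -4.05 / 5.1759 = -0.7825
  r[B,B] = 1 (diagonal).

R is symmetric with unit diagonal. Assembling:

R = [[1, -0.7825],
 [-0.7825, 1]]


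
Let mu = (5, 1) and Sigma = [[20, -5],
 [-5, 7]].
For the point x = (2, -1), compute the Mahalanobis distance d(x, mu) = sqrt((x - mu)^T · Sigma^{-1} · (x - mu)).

Step 1 — centre the observation: (x - mu) = (-3, -2).

Step 2 — invert Sigma. det(Sigma) = 20·7 - (-5)² = 115.
  Sigma^{-1} = (1/det) · [[d, -b], [-b, a]] = [[0.0609, 0.0435],
 [0.0435, 0.1739]].

Step 3 — form the quadratic (x - mu)^T · Sigma^{-1} · (x - mu):
  Sigma^{-1} · (x - mu) = (-0.2696, -0.4783).
  (x - mu)^T · [Sigma^{-1} · (x - mu)] = (-3)·(-0.2696) + (-2)·(-0.4783) = 1.7652.

Step 4 — take square root: d = √(1.7652) ≈ 1.3286.

d(x, mu) = √(1.7652) ≈ 1.3286


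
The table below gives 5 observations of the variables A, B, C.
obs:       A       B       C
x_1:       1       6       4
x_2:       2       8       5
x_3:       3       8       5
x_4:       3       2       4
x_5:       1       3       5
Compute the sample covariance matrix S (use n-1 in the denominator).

Step 1 — column means:
  mean(A) = (1 + 2 + 3 + 3 + 1) / 5 = 10/5 = 2
  mean(B) = (6 + 8 + 8 + 2 + 3) / 5 = 27/5 = 5.4
  mean(C) = (4 + 5 + 5 + 4 + 5) / 5 = 23/5 = 4.6

Step 2 — sample covariance S[i,j] = (1/(n-1)) · Σ_k (x_{k,i} - mean_i) · (x_{k,j} - mean_j), with n-1 = 4.
  S[A,A] = ((-1)·(-1) + (0)·(0) + (1)·(1) + (1)·(1) + (-1)·(-1)) / 4 = 4/4 = 1
  S[A,B] = ((-1)·(0.6) + (0)·(2.6) + (1)·(2.6) + (1)·(-3.4) + (-1)·(-2.4)) / 4 = 1/4 = 0.25
  S[A,C] = ((-1)·(-0.6) + (0)·(0.4) + (1)·(0.4) + (1)·(-0.6) + (-1)·(0.4)) / 4 = 0/4 = 0
  S[B,B] = ((0.6)·(0.6) + (2.6)·(2.6) + (2.6)·(2.6) + (-3.4)·(-3.4) + (-2.4)·(-2.4)) / 4 = 31.2/4 = 7.8
  S[B,C] = ((0.6)·(-0.6) + (2.6)·(0.4) + (2.6)·(0.4) + (-3.4)·(-0.6) + (-2.4)·(0.4)) / 4 = 2.8/4 = 0.7
  S[C,C] = ((-0.6)·(-0.6) + (0.4)·(0.4) + (0.4)·(0.4) + (-0.6)·(-0.6) + (0.4)·(0.4)) / 4 = 1.2/4 = 0.3

S is symmetric (S[j,i] = S[i,j]). Assembling:

S = [[1, 0.25, 0],
 [0.25, 7.8, 0.7],
 [0, 0.7, 0.3]]


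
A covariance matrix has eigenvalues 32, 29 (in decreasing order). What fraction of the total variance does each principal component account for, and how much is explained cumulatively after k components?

Step 1 — total variance = trace(Sigma) = Σ λ_i = 32 + 29 = 61.

Step 2 — fraction explained by component i = λ_i / Σ λ:
  PC1: 32/61 = 0.5246
  PC2: 29/61 = 0.4754

Step 3 — cumulative fraction after k components = (λ_1 + ... + λ_k) / Σ λ:
  k = 1: 32/61 = 0.5246
  k = 2: (32 + 29)/61 = 61/61 = 1

Summary (fraction, with percent):

explained: PC1 0.5246 (52.46%), PC2 0.4754 (47.54%);  cumulative: 0.5246, 1


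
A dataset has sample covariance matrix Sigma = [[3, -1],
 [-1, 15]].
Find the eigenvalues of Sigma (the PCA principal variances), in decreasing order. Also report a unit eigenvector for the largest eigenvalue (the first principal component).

Step 1 — characteristic polynomial of 2×2 Sigma:
  det(Sigma - λI) = λ² - trace · λ + det = 0.
  trace = 3 + 15 = 18, det = 3·15 - (-1)² = 44.
Step 2 — discriminant:
  Δ = trace² - 4·det = 324 - 176 = 148.
Step 3 — eigenvalues:
  λ = (trace ± √Δ)/2 = (18 ± 12.1655)/2,
  λ_1 = 15.0828,  λ_2 = 2.9172.

Step 4 — unit eigenvector for λ_1: solve (Sigma - λ_1 I)v = 0. First row:
  (3 - 15.0828)·v_x + (-1)·v_y = 0, i.e. (-12.0828)·v_x + (-1)·v_y = 0,
  so v ∝ (b, λ_1 - a) = (-1, 12.0828); multiply by -1 so the first entry is positive: u = (1, -12.0828).
  ||u|| = √((1)² + (-12.0828)²) = √(146.9932) ≈ 12.1241,
  v_1 = u/||u|| ≈ (0.0825, -0.9966) (||v_1|| = 1).

λ_1 = 15.0828,  λ_2 = 2.9172;  v_1 ≈ (0.0825, -0.9966)
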